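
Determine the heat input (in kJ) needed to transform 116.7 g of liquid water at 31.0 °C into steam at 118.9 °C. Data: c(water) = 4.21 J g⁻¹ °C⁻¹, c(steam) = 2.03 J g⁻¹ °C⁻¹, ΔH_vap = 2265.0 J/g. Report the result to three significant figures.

q = 303 kJ

q1 (heat water 31.0→100.0 °C): 116.7 × 4.21 × 69.0 = 33900 J
q2 (vaporize at 100 °C): 116.7 × 2265.0 = 264326 J
q3 (heat steam 100.0→118.9 °C): 116.7 × 2.03 × 18.9 = 4477 J
Total: 33900 + 264326 + 4477 = 302703 J = 303 kJ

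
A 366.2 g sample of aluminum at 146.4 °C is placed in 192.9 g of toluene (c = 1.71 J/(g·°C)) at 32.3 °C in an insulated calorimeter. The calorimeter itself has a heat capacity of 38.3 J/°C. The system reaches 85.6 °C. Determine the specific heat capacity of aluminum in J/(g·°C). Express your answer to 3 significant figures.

q_gained = (192.9 × 1.71 + 38.3) × (85.6 − 32.3) = 19620 J
q_lost = 366.2 × c × (146.4 − 85.6) = 22264.96 c
Set equal: c = 19620 / 22264.96 = 0.881 J/(g·°C)

c = 0.881 J/(g·°C)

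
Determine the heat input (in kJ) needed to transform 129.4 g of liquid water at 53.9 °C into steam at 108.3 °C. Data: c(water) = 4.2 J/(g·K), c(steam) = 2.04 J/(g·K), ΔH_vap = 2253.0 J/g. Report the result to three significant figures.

q1 (heat water 53.9→100.0 °C): 129.4 × 4.2 × 46.1 = 25054 J
q2 (vaporize at 100 °C): 129.4 × 2253.0 = 291538 J
q3 (heat steam 100.0→108.3 °C): 129.4 × 2.04 × 8.3 = 2191 J
Total: 25054 + 291538 + 2191 = 318783 J = 319 kJ

q = 319 kJ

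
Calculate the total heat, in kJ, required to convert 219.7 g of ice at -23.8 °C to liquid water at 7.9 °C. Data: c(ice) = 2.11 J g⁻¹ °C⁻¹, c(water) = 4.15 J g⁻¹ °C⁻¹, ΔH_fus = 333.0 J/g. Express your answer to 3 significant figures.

q1 (heat ice -23.8→0.0 °C): 219.7 × 2.11 × 23.8 = 11033 J
q2 (melt at 0 °C): 219.7 × 333.0 = 73160 J
q3 (heat water 0.0→7.9 °C): 219.7 × 4.15 × 7.9 = 7203 J
Total: 11033 + 73160 + 7203 = 91396 J = 91.4 kJ

q = 91.4 kJ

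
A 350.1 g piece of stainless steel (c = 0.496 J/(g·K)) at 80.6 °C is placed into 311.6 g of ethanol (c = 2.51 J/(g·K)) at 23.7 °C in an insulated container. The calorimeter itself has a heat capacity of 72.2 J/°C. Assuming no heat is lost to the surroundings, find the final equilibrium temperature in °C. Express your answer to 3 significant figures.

Heat lost by stainless steel = heat gained by ethanol + calorimeter.
(350.1)(0.496)(80.6 − T) = [(311.6)(2.51) + 72.2](T − 23.7)
173.6496 (80.6 − T) = 854.316 (T − 23.7)
13996 − 173.6496 T = 854.316 T − 20247
34243 = 1027.9656 T
T = 33.31 °C

T_f = 33.3 °C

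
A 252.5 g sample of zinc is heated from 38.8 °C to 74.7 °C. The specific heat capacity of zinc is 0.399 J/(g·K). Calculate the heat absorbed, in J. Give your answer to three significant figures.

q = m c ΔT = 252.5 × 0.399 × (74.7 − 38.8)
q = 252.5 × 0.399 × 35.9 = 3617 J

q = 3620 J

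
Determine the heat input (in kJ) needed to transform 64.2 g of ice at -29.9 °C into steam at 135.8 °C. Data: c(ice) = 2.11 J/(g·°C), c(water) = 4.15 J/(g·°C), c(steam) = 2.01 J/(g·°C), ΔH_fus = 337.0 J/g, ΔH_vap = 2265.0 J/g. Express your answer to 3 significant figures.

q = 202 kJ

q1 (heat ice -29.9→0.0 °C): 64.2 × 2.11 × 29.9 = 4050 J
q2 (melt at 0 °C): 64.2 × 337.0 = 21635 J
q3 (heat water 0.0→100.0 °C): 64.2 × 4.15 × 100.0 = 26643 J
q4 (vaporize at 100 °C): 64.2 × 2265.0 = 145413 J
q5 (heat steam 100.0→135.8 °C): 64.2 × 2.01 × 35.8 = 4620 J
Total: 4050 + 21635 + 26643 + 145413 + 4620 = 202361 J = 202 kJ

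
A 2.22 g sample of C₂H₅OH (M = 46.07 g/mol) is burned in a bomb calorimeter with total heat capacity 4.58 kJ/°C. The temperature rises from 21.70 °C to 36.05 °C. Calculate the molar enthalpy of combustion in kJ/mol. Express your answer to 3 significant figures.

ΔH = -1360 kJ/mol

ΔT = 36.05 − 21.70 = 14.35 °C
q_cal = C_cal × ΔT = 4.58 × 14.35 = 65.723 kJ
n = 2.22 / 46.07 = 0.04819 mol
q_rxn = −q_cal = -65.723 kJ
ΔH = -65.723 / 0.04819 = -1364 kJ/mol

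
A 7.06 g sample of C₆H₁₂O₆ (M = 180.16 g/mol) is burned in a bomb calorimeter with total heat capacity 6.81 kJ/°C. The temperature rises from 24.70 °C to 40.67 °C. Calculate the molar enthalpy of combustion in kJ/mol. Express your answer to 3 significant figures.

ΔT = 40.67 − 24.70 = 15.97 °C
q_cal = C_cal × ΔT = 6.81 × 15.97 = 108.7557 kJ
n = 7.06 / 180.16 = 0.03919 mol
q_rxn = −q_cal = -108.7557 kJ
ΔH = -108.7557 / 0.03919 = -2775 kJ/mol

ΔH = -2780 kJ/mol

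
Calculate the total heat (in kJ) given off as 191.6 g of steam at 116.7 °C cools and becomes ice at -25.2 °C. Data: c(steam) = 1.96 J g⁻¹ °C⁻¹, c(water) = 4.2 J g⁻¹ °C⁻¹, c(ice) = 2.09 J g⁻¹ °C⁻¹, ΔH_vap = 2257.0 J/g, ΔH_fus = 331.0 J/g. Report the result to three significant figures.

q = 593 kJ

q1 (cool steam 116.7→100 °C): 191.6 × 1.96 × 16.7 = 6271 J
q2 (condense at 100 °C): 191.6 × 2257.0 = 432441 J
q3 (cool water 100→0 °C): 191.6 × 4.2 × 100.0 = 80472 J
q4 (freeze at 0 °C): 191.6 × 331.0 = 63420 J
q5 (cool ice 0→-25.2 °C): 191.6 × 2.09 × 25.2 = 10091 J
Total: 6271 + 432441 + 80472 + 63420 + 10091 = 592695 J = 593 kJ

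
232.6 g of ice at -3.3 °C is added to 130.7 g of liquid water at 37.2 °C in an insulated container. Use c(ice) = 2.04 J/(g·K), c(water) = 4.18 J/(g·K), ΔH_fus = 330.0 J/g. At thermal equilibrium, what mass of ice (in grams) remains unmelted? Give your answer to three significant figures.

m_ice remaining = 176 g

Heat to warm all ice to 0 °C: 232.6×2.04×3.3 = 1565.9 J
Heat released by water cooling to 0 °C: 130.7×4.18×37.2 = 20323 J
20323 J < 1565.9 + 232.6×330.0 = 78323.9 J, so not all ice melts; final T = 0 °C.
Heat left for melting: 20323 − 1565.9 = 18757.1 J
Mass melted = 18757.1 / 330.0 = 56.84 g
Ice remaining = 232.6 − 56.84 = 175.76 g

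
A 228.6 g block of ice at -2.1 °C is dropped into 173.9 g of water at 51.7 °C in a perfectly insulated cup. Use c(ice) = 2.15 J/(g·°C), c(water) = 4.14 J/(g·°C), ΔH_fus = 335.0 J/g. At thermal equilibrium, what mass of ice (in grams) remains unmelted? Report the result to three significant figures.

Heat to warm all ice to 0 °C: 228.6×2.15×2.1 = 1032.1 J
Heat released by water cooling to 0 °C: 173.9×4.14×51.7 = 37221 J
37221 J < 1032.1 + 228.6×335.0 = 77613.1 J, so not all ice melts; final T = 0 °C.
Heat left for melting: 37221 − 1032.1 = 36188.9 J
Mass melted = 36188.9 / 335.0 = 108.0 g
Ice remaining = 228.6 − 108.0 = 120.6 g

m_ice remaining = 121 g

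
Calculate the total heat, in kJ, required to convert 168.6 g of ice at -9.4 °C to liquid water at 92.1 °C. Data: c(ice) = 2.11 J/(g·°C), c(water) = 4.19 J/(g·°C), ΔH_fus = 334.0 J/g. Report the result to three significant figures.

q = 125 kJ

q1 (heat ice -9.4→0.0 °C): 168.6 × 2.11 × 9.4 = 3344 J
q2 (melt at 0 °C): 168.6 × 334.0 = 56312 J
q3 (heat water 0.0→92.1 °C): 168.6 × 4.19 × 92.1 = 65063 J
Total: 3344 + 56312 + 65063 = 124719 J = 125 kJ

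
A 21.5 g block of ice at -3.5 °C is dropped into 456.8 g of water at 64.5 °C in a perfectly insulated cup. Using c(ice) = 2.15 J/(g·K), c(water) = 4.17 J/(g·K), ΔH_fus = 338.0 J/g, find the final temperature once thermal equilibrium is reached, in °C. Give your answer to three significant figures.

Heat to bring ice to 0 °C and melt it: q₁ = 21.5×2.15×3.5 + 21.5×338.0 = 7428.8 J
Heat the water can supply cooling to 0 °C: 456.8×4.17×64.5 = 122863 J > q₁, so all ice melts.
Energy balance: 456.8×4.17×(64.5 − T) = 7428.8 + 21.5×4.17×(T − 0)
1904.856(64.5 − T) = 7428.8 + 89.655 T
122863 − 7428.8 = 1994.511 T
T = 115434.2 / 1994.511 = 57.88 °C

T_f = 57.9 °C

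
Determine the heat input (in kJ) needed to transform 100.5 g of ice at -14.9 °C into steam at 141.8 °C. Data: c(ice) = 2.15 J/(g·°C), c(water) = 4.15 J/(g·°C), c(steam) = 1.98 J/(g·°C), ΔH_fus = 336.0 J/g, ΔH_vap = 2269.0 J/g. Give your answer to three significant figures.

q1 (heat ice -14.9→0.0 °C): 100.5 × 2.15 × 14.9 = 3220 J
q2 (melt at 0 °C): 100.5 × 336.0 = 33768 J
q3 (heat water 0.0→100.0 °C): 100.5 × 4.15 × 100.0 = 41708 J
q4 (vaporize at 100 °C): 100.5 × 2269.0 = 228035 J
q5 (heat steam 100.0→141.8 °C): 100.5 × 1.98 × 41.8 = 8318 J
Total: 3220 + 33768 + 41708 + 228035 + 8318 = 315049 J = 315 kJ

q = 315 kJ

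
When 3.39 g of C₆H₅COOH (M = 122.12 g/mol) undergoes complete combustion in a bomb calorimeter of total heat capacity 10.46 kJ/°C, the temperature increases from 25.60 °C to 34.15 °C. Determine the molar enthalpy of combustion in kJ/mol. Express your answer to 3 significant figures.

ΔT = 34.15 − 25.60 = 8.55 °C
q_cal = C_cal × ΔT = 10.46 × 8.55 = 89.433 kJ
n = 3.39 / 122.12 = 0.02776 mol
q_rxn = −q_cal = -89.433 kJ
ΔH = -89.433 / 0.02776 = -3222 kJ/mol

ΔH = -3220 kJ/mol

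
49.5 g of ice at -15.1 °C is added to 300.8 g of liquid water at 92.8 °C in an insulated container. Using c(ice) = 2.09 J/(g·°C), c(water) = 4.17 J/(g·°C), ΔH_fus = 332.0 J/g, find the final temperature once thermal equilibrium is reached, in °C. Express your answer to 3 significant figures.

T_f = 67.4 °C

Heat to bring ice to 0 °C and melt it: q₁ = 49.5×2.09×15.1 + 49.5×332.0 = 17996 J
Heat the water can supply cooling to 0 °C: 300.8×4.17×92.8 = 116402 J > q₁, so all ice melts.
Energy balance: 300.8×4.17×(92.8 − T) = 17996 + 49.5×4.17×(T − 0)
1254.336(92.8 − T) = 17996 + 206.415 T
116402 − 17996 = 1460.751 T
T = 98406 / 1460.751 = 67.37 °C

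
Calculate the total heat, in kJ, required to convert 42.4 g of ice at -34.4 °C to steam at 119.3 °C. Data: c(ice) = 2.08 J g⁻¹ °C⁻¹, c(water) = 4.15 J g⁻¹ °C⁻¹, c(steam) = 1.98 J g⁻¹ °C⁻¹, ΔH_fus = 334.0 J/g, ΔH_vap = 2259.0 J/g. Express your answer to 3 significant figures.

q = 132 kJ

q1 (heat ice -34.4→0.0 °C): 42.4 × 2.08 × 34.4 = 3034 J
q2 (melt at 0 °C): 42.4 × 334.0 = 14162 J
q3 (heat water 0.0→100.0 °C): 42.4 × 4.15 × 100.0 = 17596 J
q4 (vaporize at 100 °C): 42.4 × 2259.0 = 95782 J
q5 (heat steam 100.0→119.3 °C): 42.4 × 1.98 × 19.3 = 1620 J
Total: 3034 + 14162 + 17596 + 95782 + 1620 = 132194 J = 132 kJ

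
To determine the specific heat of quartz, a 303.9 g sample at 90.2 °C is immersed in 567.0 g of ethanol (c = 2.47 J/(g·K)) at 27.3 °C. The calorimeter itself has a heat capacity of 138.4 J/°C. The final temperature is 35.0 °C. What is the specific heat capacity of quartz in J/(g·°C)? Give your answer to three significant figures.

c = 0.706 J/(g·°C)

q_gained = (567.0 × 2.47 + 138.4) × (35.0 − 27.3) = 11850 J
q_lost = 303.9 × c × (90.2 − 35.0) = 16775.28 c
Set equal: c = 11850 / 16775.28 = 0.706 J/(g·°C)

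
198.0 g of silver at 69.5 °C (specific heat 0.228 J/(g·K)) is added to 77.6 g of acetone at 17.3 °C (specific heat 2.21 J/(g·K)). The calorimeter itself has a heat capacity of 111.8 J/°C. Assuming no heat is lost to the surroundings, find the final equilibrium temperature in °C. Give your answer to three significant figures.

Heat lost by silver = heat gained by acetone + calorimeter.
(198.0)(0.228)(69.5 − T) = [(77.6)(2.21) + 111.8](T − 17.3)
45.144 (69.5 − T) = 283.296 (T − 17.3)
3137.5 − 45.144 T = 283.296 T − 4901.0
8038.5 = 328.440 T
T = 24.47 °C

T_f = 24.5 °C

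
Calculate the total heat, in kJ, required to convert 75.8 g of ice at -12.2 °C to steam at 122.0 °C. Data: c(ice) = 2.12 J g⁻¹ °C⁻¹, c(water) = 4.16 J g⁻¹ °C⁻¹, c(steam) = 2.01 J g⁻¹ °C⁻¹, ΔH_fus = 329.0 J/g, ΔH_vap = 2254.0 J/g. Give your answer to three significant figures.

q = 233 kJ

q1 (heat ice -12.2→0.0 °C): 75.8 × 2.12 × 12.2 = 1960 J
q2 (melt at 0 °C): 75.8 × 329.0 = 24938 J
q3 (heat water 0.0→100.0 °C): 75.8 × 4.16 × 100.0 = 31533 J
q4 (vaporize at 100 °C): 75.8 × 2254.0 = 170853 J
q5 (heat steam 100.0→122.0 °C): 75.8 × 2.01 × 22.0 = 3352 J
Total: 1960 + 24938 + 31533 + 170853 + 3352 = 232636 J = 233 kJ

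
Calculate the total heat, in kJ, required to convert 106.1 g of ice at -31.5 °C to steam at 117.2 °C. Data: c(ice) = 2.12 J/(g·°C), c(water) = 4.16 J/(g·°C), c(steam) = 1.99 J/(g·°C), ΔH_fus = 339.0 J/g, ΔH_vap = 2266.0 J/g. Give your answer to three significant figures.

q1 (heat ice -31.5→0.0 °C): 106.1 × 2.12 × 31.5 = 7085 J
q2 (melt at 0 °C): 106.1 × 339.0 = 35968 J
q3 (heat water 0.0→100.0 °C): 106.1 × 4.16 × 100.0 = 44138 J
q4 (vaporize at 100 °C): 106.1 × 2266.0 = 240423 J
q5 (heat steam 100.0→117.2 °C): 106.1 × 1.99 × 17.2 = 3632 J
Total: 7085 + 35968 + 44138 + 240423 + 3632 = 331246 J = 331 kJ

q = 331 kJ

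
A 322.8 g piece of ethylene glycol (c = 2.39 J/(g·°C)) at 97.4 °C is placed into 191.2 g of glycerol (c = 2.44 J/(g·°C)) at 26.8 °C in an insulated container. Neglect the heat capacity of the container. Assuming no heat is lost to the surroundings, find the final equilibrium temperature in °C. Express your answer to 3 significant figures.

T_f = 70.8 °C

Heat lost by ethylene glycol = heat gained by glycerol.
(322.8)(2.39)(97.4 − T) = (191.2)(2.44)(T − 26.8)
771.492 (97.4 − T) = 466.528 (T − 26.8)
75143 − 771.492 T = 466.528 T − 12503
87646 = 1238.020 T
T = 70.80 °C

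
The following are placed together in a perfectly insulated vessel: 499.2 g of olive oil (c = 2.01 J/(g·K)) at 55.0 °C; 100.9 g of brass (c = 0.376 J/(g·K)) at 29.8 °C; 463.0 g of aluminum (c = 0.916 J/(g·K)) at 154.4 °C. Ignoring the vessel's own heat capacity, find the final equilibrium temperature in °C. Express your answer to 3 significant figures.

T_f = 83.1 °C

Σ mᵢcᵢ(T − Tᵢ) = 0  ⇒  T = Σ mᵢcᵢTᵢ / Σ mᵢcᵢ
Σ mᵢcᵢ = 499.2×2.01 + 100.9×0.376 + 463.0×0.916 = 1465.4384
Σ mᵢcᵢTᵢ = 1003.392×55.0 + 37.9384×29.8 + 424.108×154.4 = 121800
T = 121800 / 1465.4384 = 83.12 °C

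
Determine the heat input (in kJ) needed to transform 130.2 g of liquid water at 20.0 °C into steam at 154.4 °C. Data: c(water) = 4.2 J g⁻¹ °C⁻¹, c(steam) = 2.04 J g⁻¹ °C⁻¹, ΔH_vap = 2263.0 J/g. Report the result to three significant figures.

q = 353 kJ

q1 (heat water 20.0→100.0 °C): 130.2 × 4.2 × 80.0 = 43747 J
q2 (vaporize at 100 °C): 130.2 × 2263.0 = 294643 J
q3 (heat steam 100.0→154.4 °C): 130.2 × 2.04 × 54.4 = 14449 J
Total: 43747 + 294643 + 14449 = 352839 J = 353 kJ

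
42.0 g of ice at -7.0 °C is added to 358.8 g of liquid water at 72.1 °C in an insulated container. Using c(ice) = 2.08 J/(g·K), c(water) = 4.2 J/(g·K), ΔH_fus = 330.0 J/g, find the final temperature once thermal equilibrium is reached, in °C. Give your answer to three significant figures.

T_f = 55.9 °C

Heat to bring ice to 0 °C and melt it: q₁ = 42.0×2.08×7.0 + 42.0×330.0 = 14472 J
Heat the water can supply cooling to 0 °C: 358.8×4.2×72.1 = 108652 J > q₁, so all ice melts.
Energy balance: 358.8×4.2×(72.1 − T) = 14472 + 42.0×4.2×(T − 0)
1506.96(72.1 − T) = 14472 + 176.4 T
108652 − 14472 = 1683.36 T
T = 94180 / 1683.36 = 55.948 °C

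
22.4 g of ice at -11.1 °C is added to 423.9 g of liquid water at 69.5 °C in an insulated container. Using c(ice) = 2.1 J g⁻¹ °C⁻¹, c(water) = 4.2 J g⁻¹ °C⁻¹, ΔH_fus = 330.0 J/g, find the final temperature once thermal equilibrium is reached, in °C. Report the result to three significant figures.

T_f = 61.8 °C

Heat to bring ice to 0 °C and melt it: q₁ = 22.4×2.1×11.1 + 22.4×330.0 = 7914.1 J
Heat the water can supply cooling to 0 °C: 423.9×4.2×69.5 = 123736 J > q₁, so all ice melts.
Energy balance: 423.9×4.2×(69.5 − T) = 7914.1 + 22.4×4.2×(T − 0)
1780.38(69.5 − T) = 7914.1 + 94.08 T
123736 − 7914.1 = 1874.46 T
T = 115821.9 / 1874.46 = 61.79 °C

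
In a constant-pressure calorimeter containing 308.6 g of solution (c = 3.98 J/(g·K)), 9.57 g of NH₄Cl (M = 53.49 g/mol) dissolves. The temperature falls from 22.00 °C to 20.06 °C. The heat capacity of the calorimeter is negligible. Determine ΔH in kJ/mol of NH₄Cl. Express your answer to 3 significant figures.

ΔH = 13.3 kJ/mol

|ΔT| = |20.06 − 22.00| = 1.94 °C
|q_surr| = (308.6 × 3.98) × 1.94 = 1228.228 × 1.94 = 2383 J
n(NH₄Cl) = 9.57 / 53.49 = 0.1789 mol
Temperature fell, so q_rxn = +|q_surr| = 2.383 kJ
ΔH = q_rxn / n = 13.32 kJ/mol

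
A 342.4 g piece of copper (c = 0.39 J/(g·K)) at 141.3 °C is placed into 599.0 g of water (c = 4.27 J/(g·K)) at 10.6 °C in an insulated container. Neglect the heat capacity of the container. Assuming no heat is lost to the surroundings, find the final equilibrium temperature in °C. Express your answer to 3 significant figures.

T_f = 17.1 °C

Heat lost by copper = heat gained by water.
(342.4)(0.39)(141.3 − T) = (599.0)(4.27)(T − 10.6)
133.536 (141.3 − T) = 2557.73 (T − 10.6)
18869 − 133.536 T = 2557.73 T − 27112
45981 = 2691.266 T
T = 17.09 °C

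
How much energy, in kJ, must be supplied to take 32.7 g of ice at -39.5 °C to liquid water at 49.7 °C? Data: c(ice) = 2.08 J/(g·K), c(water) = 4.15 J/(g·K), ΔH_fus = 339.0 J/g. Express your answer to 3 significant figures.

q1 (heat ice -39.5→0.0 °C): 32.7 × 2.08 × 39.5 = 2687 J
q2 (melt at 0 °C): 32.7 × 339.0 = 11085 J
q3 (heat water 0.0→49.7 °C): 32.7 × 4.15 × 49.7 = 6745 J
Total: 2687 + 11085 + 6745 = 20517 J = 20.5 kJ

q = 20.5 kJ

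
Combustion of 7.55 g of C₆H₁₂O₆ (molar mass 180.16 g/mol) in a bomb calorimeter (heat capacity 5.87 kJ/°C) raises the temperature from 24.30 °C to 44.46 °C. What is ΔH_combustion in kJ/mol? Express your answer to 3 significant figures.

ΔT = 44.46 − 24.30 = 20.16 °C
q_cal = C_cal × ΔT = 5.87 × 20.16 = 118.3392 kJ
n = 7.55 / 180.16 = 0.04191 mol
q_rxn = −q_cal = -118.3392 kJ
ΔH = -118.3392 / 0.04191 = -2824 kJ/mol

ΔH = -2820 kJ/mol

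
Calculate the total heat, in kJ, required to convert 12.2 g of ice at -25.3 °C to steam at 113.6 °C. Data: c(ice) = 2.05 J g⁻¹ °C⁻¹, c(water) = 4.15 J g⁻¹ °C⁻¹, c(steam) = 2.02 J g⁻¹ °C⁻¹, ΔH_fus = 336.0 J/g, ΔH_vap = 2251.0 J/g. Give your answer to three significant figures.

q = 37.6 kJ

q1 (heat ice -25.3→0.0 °C): 12.2 × 2.05 × 25.3 = 633 J
q2 (melt at 0 °C): 12.2 × 336.0 = 4099 J
q3 (heat water 0.0→100.0 °C): 12.2 × 4.15 × 100.0 = 5063 J
q4 (vaporize at 100 °C): 12.2 × 2251.0 = 27462 J
q5 (heat steam 100.0→113.6 °C): 12.2 × 2.02 × 13.6 = 335 J
Total: 633 + 4099 + 5063 + 27462 + 335 = 37592 J = 37.6 kJ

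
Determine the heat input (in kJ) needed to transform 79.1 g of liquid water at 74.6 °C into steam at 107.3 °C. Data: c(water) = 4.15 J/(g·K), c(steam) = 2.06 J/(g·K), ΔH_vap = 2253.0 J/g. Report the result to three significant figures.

q = 188 kJ

q1 (heat water 74.6→100.0 °C): 79.1 × 4.15 × 25.4 = 8338 J
q2 (vaporize at 100 °C): 79.1 × 2253.0 = 178212 J
q3 (heat steam 100.0→107.3 °C): 79.1 × 2.06 × 7.3 = 1190 J
Total: 8338 + 178212 + 1190 = 187740 J = 188 kJ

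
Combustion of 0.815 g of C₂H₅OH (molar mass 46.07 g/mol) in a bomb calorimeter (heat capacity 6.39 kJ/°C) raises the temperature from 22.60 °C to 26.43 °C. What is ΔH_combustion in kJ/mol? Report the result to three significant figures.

ΔH = -1380 kJ/mol

ΔT = 26.43 − 22.60 = 3.83 °C
q_cal = C_cal × ΔT = 6.39 × 3.83 = 24.4737 kJ
n = 0.815 / 46.07 = 0.01769 mol
q_rxn = −q_cal = -24.4737 kJ
ΔH = -24.4737 / 0.01769 = -1383 kJ/mol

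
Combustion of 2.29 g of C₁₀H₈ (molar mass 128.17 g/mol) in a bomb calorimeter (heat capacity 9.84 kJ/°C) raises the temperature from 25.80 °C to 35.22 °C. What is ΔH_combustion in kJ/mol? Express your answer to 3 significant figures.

ΔT = 35.22 − 25.80 = 9.42 °C
q_cal = C_cal × ΔT = 9.84 × 9.42 = 92.6928 kJ
n = 2.29 / 128.17 = 0.01787 mol
q_rxn = −q_cal = -92.6928 kJ
ΔH = -92.6928 / 0.01787 = -5187 kJ/mol

ΔH = -5190 kJ/mol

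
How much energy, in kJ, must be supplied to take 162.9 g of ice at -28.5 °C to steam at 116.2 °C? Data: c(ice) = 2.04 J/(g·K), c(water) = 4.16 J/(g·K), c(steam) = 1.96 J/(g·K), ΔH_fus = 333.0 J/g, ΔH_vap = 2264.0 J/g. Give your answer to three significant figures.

q1 (heat ice -28.5→0.0 °C): 162.9 × 2.04 × 28.5 = 9471 J
q2 (melt at 0 °C): 162.9 × 333.0 = 54246 J
q3 (heat water 0.0→100.0 °C): 162.9 × 4.16 × 100.0 = 67766 J
q4 (vaporize at 100 °C): 162.9 × 2264.0 = 368806 J
q5 (heat steam 100.0→116.2 °C): 162.9 × 1.96 × 16.2 = 5172 J
Total: 9471 + 54246 + 67766 + 368806 + 5172 = 505461 J = 505 kJ

q = 505 kJ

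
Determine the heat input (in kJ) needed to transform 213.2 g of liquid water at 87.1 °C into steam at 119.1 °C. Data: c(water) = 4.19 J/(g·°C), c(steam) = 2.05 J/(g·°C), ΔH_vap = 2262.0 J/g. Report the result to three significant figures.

q1 (heat water 87.1→100.0 °C): 213.2 × 4.19 × 12.9 = 11524 J
q2 (vaporize at 100 °C): 213.2 × 2262.0 = 482258 J
q3 (heat steam 100.0→119.1 °C): 213.2 × 2.05 × 19.1 = 8348 J
Total: 11524 + 482258 + 8348 = 502130 J = 502 kJ

q = 502 kJ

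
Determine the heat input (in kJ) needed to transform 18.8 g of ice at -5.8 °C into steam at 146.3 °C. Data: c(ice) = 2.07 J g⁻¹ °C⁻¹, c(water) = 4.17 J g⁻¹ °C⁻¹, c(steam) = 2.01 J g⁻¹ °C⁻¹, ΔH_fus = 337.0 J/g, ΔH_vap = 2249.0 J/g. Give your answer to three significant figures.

q1 (heat ice -5.8→0.0 °C): 18.8 × 2.07 × 5.8 = 226 J
q2 (melt at 0 °C): 18.8 × 337.0 = 6336 J
q3 (heat water 0.0→100.0 °C): 18.8 × 4.17 × 100.0 = 7840 J
q4 (vaporize at 100 °C): 18.8 × 2249.0 = 42281 J
q5 (heat steam 100.0→146.3 °C): 18.8 × 2.01 × 46.3 = 1750 J
Total: 226 + 6336 + 7840 + 42281 + 1750 = 58433 J = 58.4 kJ

q = 58.4 kJ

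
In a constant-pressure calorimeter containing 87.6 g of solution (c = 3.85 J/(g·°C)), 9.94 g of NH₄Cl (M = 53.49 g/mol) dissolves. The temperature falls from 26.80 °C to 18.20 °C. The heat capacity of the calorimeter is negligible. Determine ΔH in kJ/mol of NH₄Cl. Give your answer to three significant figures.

|ΔT| = |18.20 − 26.80| = 8.60 °C
|q_surr| = (87.6 × 3.85) × 8.60 = 337.26 × 8.60 = 2900 J
n(NH₄Cl) = 9.94 / 53.49 = 0.1858 mol
Temperature fell, so q_rxn = +|q_surr| = 2.900 kJ
ΔH = q_rxn / n = 15.61 kJ/mol

ΔH = 15.6 kJ/mol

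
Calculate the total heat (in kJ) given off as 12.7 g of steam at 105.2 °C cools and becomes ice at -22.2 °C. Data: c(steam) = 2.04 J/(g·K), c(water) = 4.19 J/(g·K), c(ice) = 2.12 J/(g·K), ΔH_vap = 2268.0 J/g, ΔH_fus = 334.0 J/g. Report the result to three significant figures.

q = 39.1 kJ

q1 (cool steam 105.2→100 °C): 12.7 × 2.04 × 5.2 = 135 J
q2 (condense at 100 °C): 12.7 × 2268.0 = 28804 J
q3 (cool water 100→0 °C): 12.7 × 4.19 × 100.0 = 5321 J
q4 (freeze at 0 °C): 12.7 × 334.0 = 4242 J
q5 (cool ice 0→-22.2 °C): 12.7 × 2.12 × 22.2 = 598 J
Total: 135 + 28804 + 5321 + 4242 + 598 = 39100 J = 39.1 kJ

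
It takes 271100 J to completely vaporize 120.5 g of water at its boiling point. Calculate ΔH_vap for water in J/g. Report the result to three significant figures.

ΔH_vap = q / m = 271100 / 120.5 = 2250 J/g

ΔH_vap = 2250 J/g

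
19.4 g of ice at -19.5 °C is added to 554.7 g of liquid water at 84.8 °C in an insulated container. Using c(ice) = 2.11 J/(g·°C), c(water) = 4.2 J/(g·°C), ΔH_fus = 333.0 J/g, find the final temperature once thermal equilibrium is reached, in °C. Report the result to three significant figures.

Heat to bring ice to 0 °C and melt it: q₁ = 19.4×2.11×19.5 + 19.4×333.0 = 7258.4 J
Heat the water can supply cooling to 0 °C: 554.7×4.2×84.8 = 197562 J > q₁, so all ice melts.
Energy balance: 554.7×4.2×(84.8 − T) = 7258.4 + 19.4×4.2×(T − 0)
2329.74(84.8 − T) = 7258.4 + 81.48 T
197562 − 7258.4 = 2411.22 T
T = 190303.6 / 2411.22 = 78.92 °C

T_f = 78.9 °C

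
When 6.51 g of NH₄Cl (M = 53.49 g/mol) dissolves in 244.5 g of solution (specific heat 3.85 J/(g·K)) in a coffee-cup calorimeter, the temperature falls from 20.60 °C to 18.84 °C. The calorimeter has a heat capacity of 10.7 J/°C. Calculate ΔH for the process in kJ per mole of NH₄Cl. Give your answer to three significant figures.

ΔH = 13.8 kJ/mol

|ΔT| = |18.84 − 20.60| = 1.76 °C
|q_surr| = (244.5 × 3.85 + 10.7) × 1.76 = 952.025 × 1.76 = 1676 J
n(NH₄Cl) = 6.51 / 53.49 = 0.1217 mol
Temperature fell, so q_rxn = +|q_surr| = 1.676 kJ
ΔH = q_rxn / n = 13.77 kJ/mol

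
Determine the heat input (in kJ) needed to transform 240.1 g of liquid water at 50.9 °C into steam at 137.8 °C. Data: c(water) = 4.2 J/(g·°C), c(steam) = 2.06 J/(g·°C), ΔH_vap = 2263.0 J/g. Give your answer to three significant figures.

q = 612 kJ

q1 (heat water 50.9→100.0 °C): 240.1 × 4.2 × 49.1 = 49513 J
q2 (vaporize at 100 °C): 240.1 × 2263.0 = 543346 J
q3 (heat steam 100.0→137.8 °C): 240.1 × 2.06 × 37.8 = 18696 J
Total: 49513 + 543346 + 18696 = 611555 J = 612 kJ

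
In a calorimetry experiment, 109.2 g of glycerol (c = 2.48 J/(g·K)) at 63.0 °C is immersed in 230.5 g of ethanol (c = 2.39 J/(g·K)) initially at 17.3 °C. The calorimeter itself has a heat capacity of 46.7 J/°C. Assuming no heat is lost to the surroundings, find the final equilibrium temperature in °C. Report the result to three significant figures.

T_f = 31.6 °C

Heat lost by glycerol = heat gained by ethanol + calorimeter.
(109.2)(2.48)(63.0 − T) = [(230.5)(2.39) + 46.7](T − 17.3)
270.816 (63.0 − T) = 597.595 (T − 17.3)
17061 − 270.816 T = 597.595 T − 10338
27399 = 868.411 T
T = 31.55 °C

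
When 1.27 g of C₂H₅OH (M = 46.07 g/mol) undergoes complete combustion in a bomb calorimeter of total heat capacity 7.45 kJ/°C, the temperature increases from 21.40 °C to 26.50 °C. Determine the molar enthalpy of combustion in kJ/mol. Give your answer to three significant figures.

ΔH = -1380 kJ/mol

ΔT = 26.50 − 21.40 = 5.10 °C
q_cal = C_cal × ΔT = 7.45 × 5.10 = 37.995 kJ
n = 1.27 / 46.07 = 0.02757 mol
q_rxn = −q_cal = -37.995 kJ
ΔH = -37.995 / 0.02757 = -1378 kJ/mol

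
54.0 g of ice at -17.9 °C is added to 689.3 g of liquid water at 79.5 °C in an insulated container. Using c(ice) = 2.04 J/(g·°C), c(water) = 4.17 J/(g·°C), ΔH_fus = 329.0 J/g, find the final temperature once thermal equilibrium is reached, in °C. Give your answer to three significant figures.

Heat to bring ice to 0 °C and melt it: q₁ = 54.0×2.04×17.9 + 54.0×329.0 = 19738 J
Heat the water can supply cooling to 0 °C: 689.3×4.17×79.5 = 228513 J > q₁, so all ice melts.
Energy balance: 689.3×4.17×(79.5 − T) = 19738 + 54.0×4.17×(T − 0)
2874.381(79.5 − T) = 19738 + 225.18 T
228513 − 19738 = 3099.561 T
T = 208775 / 3099.561 = 67.36 °C

T_f = 67.4 °C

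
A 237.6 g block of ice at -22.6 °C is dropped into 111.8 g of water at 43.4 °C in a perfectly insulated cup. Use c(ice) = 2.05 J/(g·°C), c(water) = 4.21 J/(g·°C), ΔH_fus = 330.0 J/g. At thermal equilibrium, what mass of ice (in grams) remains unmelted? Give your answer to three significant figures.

Heat to warm all ice to 0 °C: 237.6×2.05×22.6 = 11008 J
Heat released by water cooling to 0 °C: 111.8×4.21×43.4 = 20427 J
20427 J < 11008 + 237.6×330.0 = 89416 J, so not all ice melts; final T = 0 °C.
Heat left for melting: 20427 − 11008 = 9419 J
Mass melted = 9419 / 330.0 = 28.54 g
Ice remaining = 237.6 − 28.54 = 209.06 g

m_ice remaining = 209 g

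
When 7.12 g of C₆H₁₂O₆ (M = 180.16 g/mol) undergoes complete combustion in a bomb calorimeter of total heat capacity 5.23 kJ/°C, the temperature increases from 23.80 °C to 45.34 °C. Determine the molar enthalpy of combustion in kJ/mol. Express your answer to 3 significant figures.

ΔT = 45.34 − 23.80 = 21.54 °C
q_cal = C_cal × ΔT = 5.23 × 21.54 = 112.6542 kJ
n = 7.12 / 180.16 = 0.03952 mol
q_rxn = −q_cal = -112.6542 kJ
ΔH = -112.6542 / 0.03952 = -2851 kJ/mol

ΔH = -2850 kJ/mol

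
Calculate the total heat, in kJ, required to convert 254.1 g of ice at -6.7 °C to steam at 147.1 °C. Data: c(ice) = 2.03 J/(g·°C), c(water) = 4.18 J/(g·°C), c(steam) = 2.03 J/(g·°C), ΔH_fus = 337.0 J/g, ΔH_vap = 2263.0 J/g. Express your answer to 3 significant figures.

q1 (heat ice -6.7→0.0 °C): 254.1 × 2.03 × 6.7 = 3456 J
q2 (melt at 0 °C): 254.1 × 337.0 = 85632 J
q3 (heat water 0.0→100.0 °C): 254.1 × 4.18 × 100.0 = 106214 J
q4 (vaporize at 100 °C): 254.1 × 2263.0 = 575028 J
q5 (heat steam 100.0→147.1 °C): 254.1 × 2.03 × 47.1 = 24295 J
Total: 3456 + 85632 + 106214 + 575028 + 24295 = 794625 J = 795 kJ

q = 795 kJ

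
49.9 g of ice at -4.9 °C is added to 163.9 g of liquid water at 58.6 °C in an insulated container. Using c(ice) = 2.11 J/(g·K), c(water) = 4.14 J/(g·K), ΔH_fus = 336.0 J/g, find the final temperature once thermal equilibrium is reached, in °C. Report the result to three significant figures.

Heat to bring ice to 0 °C and melt it: q₁ = 49.9×2.11×4.9 + 49.9×336.0 = 17282 J
Heat the water can supply cooling to 0 °C: 163.9×4.14×58.6 = 39762.8 J > q₁, so all ice melts.
Energy balance: 163.9×4.14×(58.6 − T) = 17282 + 49.9×4.14×(T − 0)
678.546(58.6 − T) = 17282 + 206.586 T
39762.8 − 17282 = 885.132 T
T = 22480.8 / 885.132 = 25.40 °C

T_f = 25.4 °C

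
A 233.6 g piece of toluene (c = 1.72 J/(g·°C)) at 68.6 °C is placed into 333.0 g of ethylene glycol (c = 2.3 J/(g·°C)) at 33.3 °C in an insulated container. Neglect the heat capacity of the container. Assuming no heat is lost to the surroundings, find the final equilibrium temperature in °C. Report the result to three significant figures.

Heat lost by toluene = heat gained by ethylene glycol.
(233.6)(1.72)(68.6 − T) = (333.0)(2.3)(T − 33.3)
401.792 (68.6 − T) = 765.9 (T − 33.3)
27563 − 401.792 T = 765.9 T − 25504
53067 = 1167.692 T
T = 45.446 °C

T_f = 45.4 °C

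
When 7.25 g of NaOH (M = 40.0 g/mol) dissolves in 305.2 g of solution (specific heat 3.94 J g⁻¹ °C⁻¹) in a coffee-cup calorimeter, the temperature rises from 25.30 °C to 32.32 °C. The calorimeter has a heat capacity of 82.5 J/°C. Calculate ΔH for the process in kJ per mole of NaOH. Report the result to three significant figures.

|ΔT| = |32.32 − 25.30| = 7.02 °C
|q_surr| = (305.2 × 3.94 + 82.5) × 7.02 = 1284.988 × 7.02 = 9021 J
n(NaOH) = 7.25 / 40.0 = 0.1813 mol
Temperature rose, so q_rxn = −|q_surr| = -9.021 kJ
ΔH = q_rxn / n = -49.76 kJ/mol

ΔH = -49.8 kJ/mol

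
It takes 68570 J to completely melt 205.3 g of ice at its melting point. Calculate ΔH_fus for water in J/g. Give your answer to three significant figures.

ΔH_fus = 334 J/g

ΔH_fus = q / m = 68570 / 205.3 = 334 J/g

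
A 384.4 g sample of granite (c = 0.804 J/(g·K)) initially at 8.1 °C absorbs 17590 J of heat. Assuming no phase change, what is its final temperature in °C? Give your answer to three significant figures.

ΔT = q / (m c) = 17590 / (384.4 × 0.804) = 56.91 °C
T_f = 8.1 + 56.91 = 65.01 °C

T_f = 65.0 °C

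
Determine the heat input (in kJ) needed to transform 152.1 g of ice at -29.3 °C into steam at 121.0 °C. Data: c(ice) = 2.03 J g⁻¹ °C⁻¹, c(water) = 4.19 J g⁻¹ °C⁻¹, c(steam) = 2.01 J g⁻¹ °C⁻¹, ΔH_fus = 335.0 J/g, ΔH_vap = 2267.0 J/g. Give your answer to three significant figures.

q1 (heat ice -29.3→0.0 °C): 152.1 × 2.03 × 29.3 = 9047 J
q2 (melt at 0 °C): 152.1 × 335.0 = 50954 J
q3 (heat water 0.0→100.0 °C): 152.1 × 4.19 × 100.0 = 63730 J
q4 (vaporize at 100 °C): 152.1 × 2267.0 = 344811 J
q5 (heat steam 100.0→121.0 °C): 152.1 × 2.01 × 21.0 = 6420 J
Total: 9047 + 50954 + 63730 + 344811 + 6420 = 474962 J = 475 kJ

q = 475 kJ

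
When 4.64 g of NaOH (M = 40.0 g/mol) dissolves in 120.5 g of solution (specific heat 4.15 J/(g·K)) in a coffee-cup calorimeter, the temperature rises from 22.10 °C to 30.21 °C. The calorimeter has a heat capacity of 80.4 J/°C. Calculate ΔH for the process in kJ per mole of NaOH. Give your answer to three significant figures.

|ΔT| = |30.21 − 22.10| = 8.11 °C
|q_surr| = (120.5 × 4.15 + 80.4) × 8.11 = 580.475 × 8.11 = 4708 J
n(NaOH) = 4.64 / 40.0 = 0.1160 mol
Temperature rose, so q_rxn = −|q_surr| = -4.708 kJ
ΔH = q_rxn / n = -40.59 kJ/mol

ΔH = -40.6 kJ/mol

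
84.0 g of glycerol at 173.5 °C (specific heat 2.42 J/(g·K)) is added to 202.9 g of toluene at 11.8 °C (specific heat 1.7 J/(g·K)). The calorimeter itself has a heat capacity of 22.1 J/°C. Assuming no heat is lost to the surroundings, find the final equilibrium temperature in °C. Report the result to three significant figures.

Heat lost by glycerol = heat gained by toluene + calorimeter.
(84.0)(2.42)(173.5 − T) = [(202.9)(1.7) + 22.1](T − 11.8)
203.28 (173.5 − T) = 367.03 (T − 11.8)
35269 − 203.28 T = 367.03 T − 4331.0
39600.0 = 570.31 T
T = 69.44 °C

T_f = 69.4 °C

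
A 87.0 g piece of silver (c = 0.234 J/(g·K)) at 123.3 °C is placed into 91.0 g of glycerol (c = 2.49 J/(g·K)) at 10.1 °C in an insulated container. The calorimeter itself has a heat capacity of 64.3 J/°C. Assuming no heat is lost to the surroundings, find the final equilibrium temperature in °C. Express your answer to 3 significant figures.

Heat lost by silver = heat gained by glycerol + calorimeter.
(87.0)(0.234)(123.3 − T) = [(91.0)(2.49) + 64.3](T − 10.1)
20.358 (123.3 − T) = 290.89 (T − 10.1)
2510.1 − 20.358 T = 290.89 T − 2938.0
5448.1 = 311.248 T
T = 17.50 °C

T_f = 17.5 °C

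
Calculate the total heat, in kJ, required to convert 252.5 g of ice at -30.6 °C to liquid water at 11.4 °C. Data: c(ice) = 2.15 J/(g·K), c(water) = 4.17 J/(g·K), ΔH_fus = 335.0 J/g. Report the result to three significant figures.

q1 (heat ice -30.6→0.0 °C): 252.5 × 2.15 × 30.6 = 16612 J
q2 (melt at 0 °C): 252.5 × 335.0 = 84588 J
q3 (heat water 0.0→11.4 °C): 252.5 × 4.17 × 11.4 = 12003 J
Total: 16612 + 84588 + 12003 = 113203 J = 113 kJ

q = 113 kJ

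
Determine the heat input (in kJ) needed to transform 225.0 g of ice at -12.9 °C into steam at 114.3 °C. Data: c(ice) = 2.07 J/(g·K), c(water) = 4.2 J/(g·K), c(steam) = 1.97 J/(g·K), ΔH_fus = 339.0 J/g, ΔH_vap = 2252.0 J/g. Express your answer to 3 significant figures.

q = 690 kJ

q1 (heat ice -12.9→0.0 °C): 225.0 × 2.07 × 12.9 = 6008 J
q2 (melt at 0 °C): 225.0 × 339.0 = 76275 J
q3 (heat water 0.0→100.0 °C): 225.0 × 4.2 × 100.0 = 94500 J
q4 (vaporize at 100 °C): 225.0 × 2252.0 = 506700 J
q5 (heat steam 100.0→114.3 °C): 225.0 × 1.97 × 14.3 = 6338 J
Total: 6008 + 76275 + 94500 + 506700 + 6338 = 689821 J = 690 kJ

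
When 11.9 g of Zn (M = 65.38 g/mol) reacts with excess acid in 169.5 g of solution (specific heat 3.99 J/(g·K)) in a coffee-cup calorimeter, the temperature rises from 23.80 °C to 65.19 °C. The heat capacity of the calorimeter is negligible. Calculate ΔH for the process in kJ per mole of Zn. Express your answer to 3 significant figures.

|ΔT| = |65.19 − 23.80| = 41.39 °C
|q_surr| = (169.5 × 3.99) × 41.39 = 676.305 × 41.39 = 27990 J
n(Zn) = 11.9 / 65.38 = 0.1820 mol
Temperature rose, so q_rxn = −|q_surr| = -27.99 kJ
ΔH = q_rxn / n = -153.8 kJ/mol

ΔH = -154 kJ/mol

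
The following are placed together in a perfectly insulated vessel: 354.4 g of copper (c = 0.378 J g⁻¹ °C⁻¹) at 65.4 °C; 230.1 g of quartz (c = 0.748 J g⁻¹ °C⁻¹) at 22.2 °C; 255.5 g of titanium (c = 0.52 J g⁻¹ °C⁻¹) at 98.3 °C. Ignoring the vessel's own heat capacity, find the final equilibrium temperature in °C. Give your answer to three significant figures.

T_f = 58.4 °C

Σ mᵢcᵢ(T − Tᵢ) = 0  ⇒  T = Σ mᵢcᵢTᵢ / Σ mᵢcᵢ
Σ mᵢcᵢ = 354.4×0.378 + 230.1×0.748 + 255.5×0.52 = 438.9380
Σ mᵢcᵢTᵢ = 133.9632×65.4 + 172.1148×22.2 + 132.86×98.3 = 25642
T = 25642 / 438.9380 = 58.42 °C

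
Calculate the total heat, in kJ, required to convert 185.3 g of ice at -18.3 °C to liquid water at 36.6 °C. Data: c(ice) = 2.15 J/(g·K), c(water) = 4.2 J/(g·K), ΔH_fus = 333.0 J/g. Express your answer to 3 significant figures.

q1 (heat ice -18.3→0.0 °C): 185.3 × 2.15 × 18.3 = 7291 J
q2 (melt at 0 °C): 185.3 × 333.0 = 61705 J
q3 (heat water 0.0→36.6 °C): 185.3 × 4.2 × 36.6 = 28484 J
Total: 7291 + 61705 + 28484 = 97480 J = 97.5 kJ

q = 97.5 kJ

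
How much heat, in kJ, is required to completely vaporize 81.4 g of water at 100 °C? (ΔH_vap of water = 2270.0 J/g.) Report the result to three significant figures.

q = 185 kJ

q = m × ΔH_vap = 81.4 × 2270.0 = 184800 J = 185 kJ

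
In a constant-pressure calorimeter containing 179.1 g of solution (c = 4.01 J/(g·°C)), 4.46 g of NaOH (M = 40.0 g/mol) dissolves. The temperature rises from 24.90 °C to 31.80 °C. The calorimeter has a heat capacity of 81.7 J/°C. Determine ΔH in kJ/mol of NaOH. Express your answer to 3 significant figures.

|ΔT| = |31.80 − 24.90| = 6.90 °C
|q_surr| = (179.1 × 4.01 + 81.7) × 6.90 = 799.891 × 6.90 = 5519 J
n(NaOH) = 4.46 / 40.0 = 0.1115 mol
Temperature rose, so q_rxn = −|q_surr| = -5.519 kJ
ΔH = q_rxn / n = -49.50 kJ/mol

ΔH = -49.5 kJ/mol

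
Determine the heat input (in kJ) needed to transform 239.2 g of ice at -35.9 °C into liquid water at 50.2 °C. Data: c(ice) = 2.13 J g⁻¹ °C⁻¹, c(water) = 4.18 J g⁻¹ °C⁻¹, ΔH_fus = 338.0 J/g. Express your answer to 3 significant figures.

q1 (heat ice -35.9→0.0 °C): 239.2 × 2.13 × 35.9 = 18291 J
q2 (melt at 0 °C): 239.2 × 338.0 = 80850 J
q3 (heat water 0.0→50.2 °C): 239.2 × 4.18 × 50.2 = 50193 J
Total: 18291 + 80850 + 50193 = 149334 J = 149 kJ

q = 149 kJ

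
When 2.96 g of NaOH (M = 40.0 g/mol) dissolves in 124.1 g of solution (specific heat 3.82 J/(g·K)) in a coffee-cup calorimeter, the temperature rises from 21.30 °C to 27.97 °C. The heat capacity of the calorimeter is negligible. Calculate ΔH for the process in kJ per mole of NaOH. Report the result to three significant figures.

ΔH = -42.7 kJ/mol

|ΔT| = |27.97 − 21.30| = 6.67 °C
|q_surr| = (124.1 × 3.82) × 6.67 = 474.062 × 6.67 = 3162 J
n(NaOH) = 2.96 / 40.0 = 0.07400 mol
Temperature rose, so q_rxn = −|q_surr| = -3.162 kJ
ΔH = q_rxn / n = -42.73 kJ/mol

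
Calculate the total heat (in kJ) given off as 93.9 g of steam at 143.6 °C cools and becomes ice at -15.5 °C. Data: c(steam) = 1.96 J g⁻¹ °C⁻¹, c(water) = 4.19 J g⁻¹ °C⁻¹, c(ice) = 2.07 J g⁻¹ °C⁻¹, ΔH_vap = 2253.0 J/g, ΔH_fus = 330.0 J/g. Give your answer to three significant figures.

q1 (cool steam 143.6→100 °C): 93.9 × 1.96 × 43.6 = 8024 J
q2 (condense at 100 °C): 93.9 × 2253.0 = 211557 J
q3 (cool water 100→0 °C): 93.9 × 4.19 × 100.0 = 39344 J
q4 (freeze at 0 °C): 93.9 × 330.0 = 30987 J
q5 (cool ice 0→-15.5 °C): 93.9 × 2.07 × 15.5 = 3013 J
Total: 8024 + 211557 + 39344 + 30987 + 3013 = 292925 J = 293 kJ

q = 293 kJ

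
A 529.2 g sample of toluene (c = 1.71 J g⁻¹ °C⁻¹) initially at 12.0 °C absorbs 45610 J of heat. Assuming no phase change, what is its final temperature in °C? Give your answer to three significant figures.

ΔT = q / (m c) = 45610 / (529.2 × 1.71) = 50.40 °C
T_f = 12.0 + 50.40 = 62.40 °C

T_f = 62.4 °C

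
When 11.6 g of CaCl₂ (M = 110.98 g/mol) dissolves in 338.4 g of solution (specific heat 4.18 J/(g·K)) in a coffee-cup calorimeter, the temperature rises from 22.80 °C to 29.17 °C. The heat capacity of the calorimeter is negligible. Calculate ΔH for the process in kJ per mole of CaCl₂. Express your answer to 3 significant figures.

ΔH = -86.2 kJ/mol

|ΔT| = |29.17 − 22.80| = 6.37 °C
|q_surr| = (338.4 × 4.18) × 6.37 = 1414.512 × 6.37 = 9010 J
n(CaCl₂) = 11.6 / 110.98 = 0.1045 mol
Temperature rose, so q_rxn = −|q_surr| = -9.010 kJ
ΔH = q_rxn / n = -86.22 kJ/mol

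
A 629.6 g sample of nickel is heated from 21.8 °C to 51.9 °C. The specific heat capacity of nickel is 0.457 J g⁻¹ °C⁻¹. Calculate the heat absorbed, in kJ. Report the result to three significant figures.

q = m c ΔT = 629.6 × 0.457 × (51.9 − 21.8)
q = 629.6 × 0.457 × 30.1 = 8661 J = 8.66 kJ

q = 8.66 kJ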